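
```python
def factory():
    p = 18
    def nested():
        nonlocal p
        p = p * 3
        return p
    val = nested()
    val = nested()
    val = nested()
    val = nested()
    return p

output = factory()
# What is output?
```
1458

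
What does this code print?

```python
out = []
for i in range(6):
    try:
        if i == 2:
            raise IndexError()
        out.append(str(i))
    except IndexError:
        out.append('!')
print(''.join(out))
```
01!345

Exception on i=2 caught, loop continues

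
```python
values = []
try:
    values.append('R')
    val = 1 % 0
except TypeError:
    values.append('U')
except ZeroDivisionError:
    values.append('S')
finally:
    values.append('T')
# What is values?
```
['R', 'S', 'T']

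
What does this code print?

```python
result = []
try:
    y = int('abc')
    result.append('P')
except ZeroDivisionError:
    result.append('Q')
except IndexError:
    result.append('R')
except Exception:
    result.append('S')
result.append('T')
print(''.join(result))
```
ST

ValueError not specifically caught, falls to Exception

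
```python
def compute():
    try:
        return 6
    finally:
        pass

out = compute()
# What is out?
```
6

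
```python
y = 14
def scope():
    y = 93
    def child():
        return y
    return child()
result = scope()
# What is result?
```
93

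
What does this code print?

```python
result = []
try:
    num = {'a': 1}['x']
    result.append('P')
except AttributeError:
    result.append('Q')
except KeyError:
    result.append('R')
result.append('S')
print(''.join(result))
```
RS

KeyError is caught by its specific handler, not AttributeError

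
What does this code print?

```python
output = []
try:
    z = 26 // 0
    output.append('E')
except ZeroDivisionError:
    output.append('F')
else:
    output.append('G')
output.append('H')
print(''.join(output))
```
FH

else block skipped when exception is caught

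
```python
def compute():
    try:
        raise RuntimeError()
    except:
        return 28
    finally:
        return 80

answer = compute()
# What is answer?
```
80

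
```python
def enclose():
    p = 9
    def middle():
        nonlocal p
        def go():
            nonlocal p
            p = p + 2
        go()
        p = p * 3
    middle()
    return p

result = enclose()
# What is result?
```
33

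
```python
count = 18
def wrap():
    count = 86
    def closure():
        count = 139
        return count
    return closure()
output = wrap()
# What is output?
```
139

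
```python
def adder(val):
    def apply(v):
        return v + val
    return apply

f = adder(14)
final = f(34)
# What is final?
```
48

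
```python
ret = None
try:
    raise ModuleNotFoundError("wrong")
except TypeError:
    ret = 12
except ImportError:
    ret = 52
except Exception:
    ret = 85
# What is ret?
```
52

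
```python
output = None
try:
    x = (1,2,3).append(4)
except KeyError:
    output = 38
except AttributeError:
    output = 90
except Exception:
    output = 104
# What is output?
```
90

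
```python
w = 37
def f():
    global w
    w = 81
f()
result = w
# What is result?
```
81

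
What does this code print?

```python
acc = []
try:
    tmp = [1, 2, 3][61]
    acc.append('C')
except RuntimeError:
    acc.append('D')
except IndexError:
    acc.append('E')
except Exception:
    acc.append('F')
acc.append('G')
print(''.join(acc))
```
EG

IndexError matches before generic Exception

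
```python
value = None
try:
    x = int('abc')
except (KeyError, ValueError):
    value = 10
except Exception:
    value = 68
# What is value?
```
10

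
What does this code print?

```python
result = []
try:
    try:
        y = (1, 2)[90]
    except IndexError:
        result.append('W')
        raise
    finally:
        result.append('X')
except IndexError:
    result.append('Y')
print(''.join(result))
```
WXY

finally runs before re-raised exception propagates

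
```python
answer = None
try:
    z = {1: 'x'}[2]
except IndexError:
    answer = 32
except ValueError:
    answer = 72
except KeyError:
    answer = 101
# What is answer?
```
101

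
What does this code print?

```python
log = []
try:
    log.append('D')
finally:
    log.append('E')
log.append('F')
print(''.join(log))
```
DEF

try/finally without except, no exception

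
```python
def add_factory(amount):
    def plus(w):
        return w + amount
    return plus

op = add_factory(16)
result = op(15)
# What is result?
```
31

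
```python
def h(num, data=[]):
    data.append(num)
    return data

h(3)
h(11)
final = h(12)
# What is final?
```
[3, 11, 12]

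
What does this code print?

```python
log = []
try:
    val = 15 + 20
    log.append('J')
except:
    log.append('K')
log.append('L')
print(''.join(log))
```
JL

No exception, try block completes normally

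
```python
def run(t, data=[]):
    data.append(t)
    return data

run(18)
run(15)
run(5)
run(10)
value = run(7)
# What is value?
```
[18, 15, 5, 10, 7]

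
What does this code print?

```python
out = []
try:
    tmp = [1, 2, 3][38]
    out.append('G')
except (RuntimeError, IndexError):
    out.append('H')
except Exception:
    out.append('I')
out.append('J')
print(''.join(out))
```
HJ

IndexError matches tuple containing it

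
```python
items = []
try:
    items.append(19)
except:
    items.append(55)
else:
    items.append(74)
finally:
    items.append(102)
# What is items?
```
[19, 74, 102]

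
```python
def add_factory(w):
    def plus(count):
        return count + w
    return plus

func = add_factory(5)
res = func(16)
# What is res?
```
21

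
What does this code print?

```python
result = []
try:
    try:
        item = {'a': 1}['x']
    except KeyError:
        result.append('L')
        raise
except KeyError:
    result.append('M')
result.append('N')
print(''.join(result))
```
LMN

raise without argument re-raises current exception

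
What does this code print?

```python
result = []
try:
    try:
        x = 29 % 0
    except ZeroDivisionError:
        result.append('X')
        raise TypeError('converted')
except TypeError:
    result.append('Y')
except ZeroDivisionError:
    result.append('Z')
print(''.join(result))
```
XY

New TypeError raised, caught by outer TypeError handler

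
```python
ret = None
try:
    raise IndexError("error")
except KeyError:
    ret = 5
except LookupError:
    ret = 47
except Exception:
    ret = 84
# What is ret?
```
47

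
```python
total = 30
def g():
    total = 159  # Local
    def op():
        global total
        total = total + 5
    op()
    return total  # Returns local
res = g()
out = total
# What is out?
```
35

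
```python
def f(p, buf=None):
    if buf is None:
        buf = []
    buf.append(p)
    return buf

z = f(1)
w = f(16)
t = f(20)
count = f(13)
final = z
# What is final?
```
[1]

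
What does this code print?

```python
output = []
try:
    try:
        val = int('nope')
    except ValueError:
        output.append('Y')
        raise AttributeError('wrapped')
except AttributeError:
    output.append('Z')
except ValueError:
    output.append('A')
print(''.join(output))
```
YZ

New AttributeError raised, caught by outer AttributeError handler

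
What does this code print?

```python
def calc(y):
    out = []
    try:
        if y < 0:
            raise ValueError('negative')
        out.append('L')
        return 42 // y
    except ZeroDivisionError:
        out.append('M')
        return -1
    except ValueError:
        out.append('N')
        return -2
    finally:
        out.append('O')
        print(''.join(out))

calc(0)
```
LMO

y=0 causes ZeroDivisionError, caught, finally prints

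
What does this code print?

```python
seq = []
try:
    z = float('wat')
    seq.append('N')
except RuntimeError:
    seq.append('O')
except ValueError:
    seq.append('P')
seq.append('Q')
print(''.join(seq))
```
PQ

ValueError is caught by its specific handler, not RuntimeError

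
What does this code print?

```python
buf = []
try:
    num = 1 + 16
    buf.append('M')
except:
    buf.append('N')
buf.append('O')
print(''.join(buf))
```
MO

No exception, try block completes normally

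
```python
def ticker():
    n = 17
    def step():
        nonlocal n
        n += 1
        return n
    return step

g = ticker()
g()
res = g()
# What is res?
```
19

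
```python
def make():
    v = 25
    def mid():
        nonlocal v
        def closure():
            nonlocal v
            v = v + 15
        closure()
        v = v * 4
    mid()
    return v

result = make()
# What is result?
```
160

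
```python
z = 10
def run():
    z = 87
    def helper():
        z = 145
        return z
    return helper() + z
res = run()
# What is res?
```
232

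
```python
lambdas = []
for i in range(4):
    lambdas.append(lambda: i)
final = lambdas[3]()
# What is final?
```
3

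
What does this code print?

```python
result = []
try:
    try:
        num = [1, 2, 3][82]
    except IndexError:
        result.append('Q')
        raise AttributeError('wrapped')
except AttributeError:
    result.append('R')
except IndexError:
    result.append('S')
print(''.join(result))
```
QR

New AttributeError raised, caught by outer AttributeError handler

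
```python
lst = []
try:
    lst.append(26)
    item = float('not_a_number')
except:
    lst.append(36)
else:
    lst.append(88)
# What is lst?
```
[26, 36]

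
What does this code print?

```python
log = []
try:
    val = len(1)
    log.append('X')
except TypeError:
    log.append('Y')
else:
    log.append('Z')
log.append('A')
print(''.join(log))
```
YA

else block skipped when exception is caught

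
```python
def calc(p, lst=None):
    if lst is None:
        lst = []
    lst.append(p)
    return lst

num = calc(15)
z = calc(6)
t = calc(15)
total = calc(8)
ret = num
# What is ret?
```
[15]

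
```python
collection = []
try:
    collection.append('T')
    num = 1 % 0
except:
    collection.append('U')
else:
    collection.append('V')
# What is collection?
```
['T', 'U']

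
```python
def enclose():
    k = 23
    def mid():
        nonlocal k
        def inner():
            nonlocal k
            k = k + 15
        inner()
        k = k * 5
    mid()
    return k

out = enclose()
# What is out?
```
190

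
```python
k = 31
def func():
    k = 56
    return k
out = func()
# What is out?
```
56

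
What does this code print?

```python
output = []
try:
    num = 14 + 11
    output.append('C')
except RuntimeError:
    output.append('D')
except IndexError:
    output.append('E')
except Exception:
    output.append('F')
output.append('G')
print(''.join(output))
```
CG

No exception, try block completes normally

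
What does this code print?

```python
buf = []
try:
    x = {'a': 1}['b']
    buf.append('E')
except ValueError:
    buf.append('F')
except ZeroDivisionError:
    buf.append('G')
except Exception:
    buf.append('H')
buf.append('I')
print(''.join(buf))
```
HI

KeyError not specifically caught, falls to Exception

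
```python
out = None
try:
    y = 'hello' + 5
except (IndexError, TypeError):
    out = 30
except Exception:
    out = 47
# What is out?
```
30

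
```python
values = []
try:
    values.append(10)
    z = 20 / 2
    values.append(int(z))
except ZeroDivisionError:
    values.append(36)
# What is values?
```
[10, 10]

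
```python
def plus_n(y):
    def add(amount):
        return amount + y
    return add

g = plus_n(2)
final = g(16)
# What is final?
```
18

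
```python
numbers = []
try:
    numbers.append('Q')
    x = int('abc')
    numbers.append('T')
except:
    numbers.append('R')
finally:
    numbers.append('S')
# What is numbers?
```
['Q', 'R', 'S']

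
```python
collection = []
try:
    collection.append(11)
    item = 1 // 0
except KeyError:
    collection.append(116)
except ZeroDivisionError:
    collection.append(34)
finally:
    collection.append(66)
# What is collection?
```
[11, 34, 66]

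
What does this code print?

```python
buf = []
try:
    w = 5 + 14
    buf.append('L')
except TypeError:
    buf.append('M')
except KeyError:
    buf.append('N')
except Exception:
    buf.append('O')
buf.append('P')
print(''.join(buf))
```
LP

No exception, try block completes normally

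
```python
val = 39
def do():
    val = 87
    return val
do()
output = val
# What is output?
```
39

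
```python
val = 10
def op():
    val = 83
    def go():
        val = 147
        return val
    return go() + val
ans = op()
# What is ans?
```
230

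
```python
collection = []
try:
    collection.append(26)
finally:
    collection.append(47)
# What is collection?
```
[26, 47]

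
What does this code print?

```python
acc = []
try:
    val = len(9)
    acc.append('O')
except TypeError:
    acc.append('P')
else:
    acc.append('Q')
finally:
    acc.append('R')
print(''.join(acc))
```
PR

Exception: except runs, else skipped, finally runs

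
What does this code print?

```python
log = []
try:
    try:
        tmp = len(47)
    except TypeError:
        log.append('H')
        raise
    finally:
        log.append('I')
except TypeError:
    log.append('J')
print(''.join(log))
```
HIJ

finally runs before re-raised exception propagates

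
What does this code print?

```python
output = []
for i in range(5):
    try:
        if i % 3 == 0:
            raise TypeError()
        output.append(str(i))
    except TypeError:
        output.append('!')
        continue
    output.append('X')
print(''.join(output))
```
!1X2X!4X

continue in except skips rest of loop body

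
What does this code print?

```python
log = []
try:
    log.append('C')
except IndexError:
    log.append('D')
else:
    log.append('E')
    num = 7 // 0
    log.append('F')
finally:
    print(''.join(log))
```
CE

Try succeeds, else appends 'E', ZeroDivisionError in else is uncaught, finally prints before exception propagates ('F' never appended)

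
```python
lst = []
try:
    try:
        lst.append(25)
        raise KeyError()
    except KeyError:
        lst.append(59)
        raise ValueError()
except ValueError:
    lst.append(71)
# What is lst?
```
[25, 59, 71]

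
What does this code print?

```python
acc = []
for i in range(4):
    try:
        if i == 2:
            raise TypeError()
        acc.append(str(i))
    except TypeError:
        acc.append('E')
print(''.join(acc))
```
01E3

Exception on i=2 caught, loop continues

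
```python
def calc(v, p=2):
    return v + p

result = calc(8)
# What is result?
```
10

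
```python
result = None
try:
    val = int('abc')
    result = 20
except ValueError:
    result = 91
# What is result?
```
91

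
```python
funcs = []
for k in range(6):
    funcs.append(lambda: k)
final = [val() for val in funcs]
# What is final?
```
[5, 5, 5, 5, 5, 5]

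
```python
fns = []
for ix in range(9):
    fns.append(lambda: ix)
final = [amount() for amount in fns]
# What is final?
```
[8, 8, 8, 8, 8, 8, 8, 8, 8]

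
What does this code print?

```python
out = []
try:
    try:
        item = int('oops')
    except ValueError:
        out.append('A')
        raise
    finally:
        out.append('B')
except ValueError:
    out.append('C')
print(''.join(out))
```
ABC

finally runs before re-raised exception propagates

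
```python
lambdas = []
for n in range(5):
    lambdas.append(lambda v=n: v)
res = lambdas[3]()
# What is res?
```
3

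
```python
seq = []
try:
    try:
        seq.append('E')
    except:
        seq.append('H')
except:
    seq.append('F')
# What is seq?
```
['E']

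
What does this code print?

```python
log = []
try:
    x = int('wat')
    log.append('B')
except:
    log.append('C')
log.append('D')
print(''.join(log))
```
CD

Exception raised in try, caught by bare except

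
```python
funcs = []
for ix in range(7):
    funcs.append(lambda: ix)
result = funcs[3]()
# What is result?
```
6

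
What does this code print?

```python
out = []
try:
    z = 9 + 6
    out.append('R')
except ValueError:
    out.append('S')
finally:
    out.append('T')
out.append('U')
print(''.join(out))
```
RTU

finally runs after normal execution too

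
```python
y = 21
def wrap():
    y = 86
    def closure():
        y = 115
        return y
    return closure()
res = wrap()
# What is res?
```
115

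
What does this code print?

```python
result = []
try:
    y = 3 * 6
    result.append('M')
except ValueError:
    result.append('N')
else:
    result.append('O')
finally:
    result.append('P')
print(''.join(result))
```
MOP

else runs before finally when no exception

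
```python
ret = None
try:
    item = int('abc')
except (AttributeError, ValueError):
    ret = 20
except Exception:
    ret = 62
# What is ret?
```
20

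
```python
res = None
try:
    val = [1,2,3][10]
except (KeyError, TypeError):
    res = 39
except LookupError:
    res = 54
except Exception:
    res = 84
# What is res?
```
54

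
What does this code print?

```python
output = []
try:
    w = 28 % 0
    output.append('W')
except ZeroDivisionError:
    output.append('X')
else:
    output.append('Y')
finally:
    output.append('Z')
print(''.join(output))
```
XZ

Exception: except runs, else skipped, finally runs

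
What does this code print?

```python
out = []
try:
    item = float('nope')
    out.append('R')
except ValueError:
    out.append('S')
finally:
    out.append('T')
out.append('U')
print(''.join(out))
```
STU

finally always runs, even after exception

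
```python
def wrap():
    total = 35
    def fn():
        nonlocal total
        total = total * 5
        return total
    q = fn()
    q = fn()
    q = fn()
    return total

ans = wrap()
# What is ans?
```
4375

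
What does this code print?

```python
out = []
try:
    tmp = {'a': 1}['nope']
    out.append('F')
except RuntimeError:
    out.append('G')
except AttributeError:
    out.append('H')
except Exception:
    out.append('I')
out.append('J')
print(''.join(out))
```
IJ

KeyError not specifically caught, falls to Exception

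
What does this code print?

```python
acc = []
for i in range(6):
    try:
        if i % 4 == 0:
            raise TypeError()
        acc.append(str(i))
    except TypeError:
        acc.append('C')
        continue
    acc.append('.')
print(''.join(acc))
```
C1.2.3.C5.

continue in except skips rest of loop body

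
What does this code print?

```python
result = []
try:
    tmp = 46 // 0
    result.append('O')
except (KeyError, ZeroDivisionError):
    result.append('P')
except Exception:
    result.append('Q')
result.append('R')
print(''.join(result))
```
PR

ZeroDivisionError matches tuple containing it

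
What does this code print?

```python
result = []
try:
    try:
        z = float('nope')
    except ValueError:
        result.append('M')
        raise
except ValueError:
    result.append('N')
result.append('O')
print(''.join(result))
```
MNO

raise without argument re-raises current exception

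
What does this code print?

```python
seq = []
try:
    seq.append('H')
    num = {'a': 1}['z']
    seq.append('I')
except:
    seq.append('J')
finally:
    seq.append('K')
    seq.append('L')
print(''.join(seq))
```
HJKL

Code before exception runs, then except, then all of finally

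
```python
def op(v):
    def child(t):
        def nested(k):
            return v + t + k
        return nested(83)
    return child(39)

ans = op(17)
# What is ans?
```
139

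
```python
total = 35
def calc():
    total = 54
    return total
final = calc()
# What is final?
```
54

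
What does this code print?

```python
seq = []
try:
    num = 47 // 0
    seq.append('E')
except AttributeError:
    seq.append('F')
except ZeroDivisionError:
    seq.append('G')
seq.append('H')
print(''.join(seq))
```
GH

ZeroDivisionError is caught by its specific handler, not AttributeError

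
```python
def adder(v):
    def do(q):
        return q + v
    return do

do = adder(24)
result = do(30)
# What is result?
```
54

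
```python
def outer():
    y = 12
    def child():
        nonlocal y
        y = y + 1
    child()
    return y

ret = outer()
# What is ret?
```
13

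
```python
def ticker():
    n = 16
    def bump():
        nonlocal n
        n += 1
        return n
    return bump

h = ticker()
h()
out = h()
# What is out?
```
18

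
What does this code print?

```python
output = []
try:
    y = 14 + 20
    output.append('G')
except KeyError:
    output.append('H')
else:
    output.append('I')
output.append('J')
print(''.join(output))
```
GIJ

else block runs when no exception occurs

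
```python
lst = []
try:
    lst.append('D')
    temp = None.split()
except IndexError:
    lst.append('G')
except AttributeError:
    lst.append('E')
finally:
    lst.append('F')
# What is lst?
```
['D', 'E', 'F']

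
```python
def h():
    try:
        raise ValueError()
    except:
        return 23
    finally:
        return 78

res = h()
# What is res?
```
78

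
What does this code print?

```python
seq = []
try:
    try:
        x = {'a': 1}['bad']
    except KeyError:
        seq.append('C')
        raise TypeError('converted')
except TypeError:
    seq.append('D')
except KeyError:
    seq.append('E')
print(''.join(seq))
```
CD

New TypeError raised, caught by outer TypeError handler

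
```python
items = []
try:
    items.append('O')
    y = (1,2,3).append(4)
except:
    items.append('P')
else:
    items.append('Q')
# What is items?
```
['O', 'P']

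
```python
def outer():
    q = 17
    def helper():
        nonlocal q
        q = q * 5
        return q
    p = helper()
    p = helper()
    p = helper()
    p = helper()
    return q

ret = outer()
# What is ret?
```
10625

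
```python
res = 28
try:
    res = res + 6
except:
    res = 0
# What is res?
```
34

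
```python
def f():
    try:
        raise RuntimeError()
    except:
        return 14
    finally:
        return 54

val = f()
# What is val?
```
54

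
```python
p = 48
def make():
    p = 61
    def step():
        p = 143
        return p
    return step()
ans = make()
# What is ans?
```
143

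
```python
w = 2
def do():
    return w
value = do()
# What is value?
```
2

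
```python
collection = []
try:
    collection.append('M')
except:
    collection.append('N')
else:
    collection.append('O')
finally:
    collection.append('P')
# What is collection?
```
['M', 'O', 'P']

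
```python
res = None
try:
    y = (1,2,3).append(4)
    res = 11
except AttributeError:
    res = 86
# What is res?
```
86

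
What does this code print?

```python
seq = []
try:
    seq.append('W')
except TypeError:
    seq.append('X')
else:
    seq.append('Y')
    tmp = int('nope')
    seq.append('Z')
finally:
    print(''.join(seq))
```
WY

Try succeeds, else appends 'Y', ValueError in else is uncaught, finally prints before exception propagates ('Z' never appended)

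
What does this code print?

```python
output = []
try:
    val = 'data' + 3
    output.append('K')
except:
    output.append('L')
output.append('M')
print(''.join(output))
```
LM

Exception raised in try, caught by bare except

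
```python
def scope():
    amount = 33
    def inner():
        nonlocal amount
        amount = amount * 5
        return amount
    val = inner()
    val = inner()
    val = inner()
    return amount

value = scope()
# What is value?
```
4125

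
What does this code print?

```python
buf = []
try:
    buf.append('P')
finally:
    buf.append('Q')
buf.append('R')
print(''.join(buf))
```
PQR

try/finally without except, no exception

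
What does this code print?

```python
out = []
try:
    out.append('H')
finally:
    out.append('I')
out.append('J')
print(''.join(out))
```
HIJ

try/finally without except, no exception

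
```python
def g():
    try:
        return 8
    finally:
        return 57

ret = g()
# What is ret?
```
57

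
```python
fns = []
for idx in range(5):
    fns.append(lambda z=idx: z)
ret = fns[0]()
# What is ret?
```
0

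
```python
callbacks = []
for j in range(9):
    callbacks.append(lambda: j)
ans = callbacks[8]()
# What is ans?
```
8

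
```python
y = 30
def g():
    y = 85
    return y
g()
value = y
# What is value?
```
30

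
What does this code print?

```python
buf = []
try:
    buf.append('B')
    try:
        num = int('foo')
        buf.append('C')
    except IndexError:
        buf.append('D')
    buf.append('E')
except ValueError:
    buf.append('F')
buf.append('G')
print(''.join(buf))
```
BFG

Inner handler doesn't match, propagates to outer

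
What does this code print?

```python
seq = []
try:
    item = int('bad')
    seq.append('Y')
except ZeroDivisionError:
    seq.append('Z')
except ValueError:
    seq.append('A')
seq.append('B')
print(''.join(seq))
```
AB

ValueError is caught by its specific handler, not ZeroDivisionError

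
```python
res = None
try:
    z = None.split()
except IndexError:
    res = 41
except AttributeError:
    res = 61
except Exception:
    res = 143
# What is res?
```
61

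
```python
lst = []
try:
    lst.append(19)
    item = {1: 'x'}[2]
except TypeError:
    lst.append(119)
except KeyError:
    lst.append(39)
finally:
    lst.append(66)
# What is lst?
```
[19, 39, 66]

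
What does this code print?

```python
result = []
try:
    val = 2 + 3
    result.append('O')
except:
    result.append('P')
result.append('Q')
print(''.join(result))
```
OQ

No exception, try block completes normally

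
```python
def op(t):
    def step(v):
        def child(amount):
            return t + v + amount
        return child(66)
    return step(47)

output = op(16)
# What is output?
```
129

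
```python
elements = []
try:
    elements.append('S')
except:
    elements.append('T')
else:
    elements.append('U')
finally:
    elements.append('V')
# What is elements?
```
['S', 'U', 'V']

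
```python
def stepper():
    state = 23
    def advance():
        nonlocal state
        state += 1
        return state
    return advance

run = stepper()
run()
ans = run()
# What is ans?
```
25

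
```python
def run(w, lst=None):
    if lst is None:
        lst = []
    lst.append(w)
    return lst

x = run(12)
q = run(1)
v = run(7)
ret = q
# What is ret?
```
[1]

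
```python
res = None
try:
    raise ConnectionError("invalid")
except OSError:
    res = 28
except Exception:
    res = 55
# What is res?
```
28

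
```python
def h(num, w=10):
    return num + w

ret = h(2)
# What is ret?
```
12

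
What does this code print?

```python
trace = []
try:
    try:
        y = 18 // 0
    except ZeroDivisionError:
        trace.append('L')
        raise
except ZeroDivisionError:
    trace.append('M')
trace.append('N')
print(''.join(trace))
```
LMN

raise without argument re-raises current exception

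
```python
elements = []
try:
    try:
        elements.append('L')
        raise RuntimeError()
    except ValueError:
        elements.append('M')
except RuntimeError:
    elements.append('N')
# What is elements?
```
['L', 'N']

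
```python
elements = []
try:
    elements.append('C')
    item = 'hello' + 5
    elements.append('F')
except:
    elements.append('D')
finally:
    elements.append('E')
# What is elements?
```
['C', 'D', 'E']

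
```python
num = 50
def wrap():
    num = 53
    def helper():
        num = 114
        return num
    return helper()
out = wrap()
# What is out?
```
114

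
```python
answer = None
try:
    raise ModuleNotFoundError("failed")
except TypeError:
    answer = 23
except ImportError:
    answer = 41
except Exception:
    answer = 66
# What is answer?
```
41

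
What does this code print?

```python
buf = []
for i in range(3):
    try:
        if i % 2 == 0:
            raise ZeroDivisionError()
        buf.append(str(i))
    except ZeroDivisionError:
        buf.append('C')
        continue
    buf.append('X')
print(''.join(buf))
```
C1XC

continue in except skips rest of loop body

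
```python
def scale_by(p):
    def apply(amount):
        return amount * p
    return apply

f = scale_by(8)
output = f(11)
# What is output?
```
88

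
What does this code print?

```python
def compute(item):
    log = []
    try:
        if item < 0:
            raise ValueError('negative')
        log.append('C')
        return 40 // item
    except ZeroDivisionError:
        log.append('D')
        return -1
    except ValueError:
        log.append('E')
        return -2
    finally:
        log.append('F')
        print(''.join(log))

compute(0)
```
CDF

item=0 causes ZeroDivisionError, caught, finally prints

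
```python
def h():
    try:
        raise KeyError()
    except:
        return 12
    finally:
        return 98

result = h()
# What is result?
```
98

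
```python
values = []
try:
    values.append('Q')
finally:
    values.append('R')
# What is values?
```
['Q', 'R']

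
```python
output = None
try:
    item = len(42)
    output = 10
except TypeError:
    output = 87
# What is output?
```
87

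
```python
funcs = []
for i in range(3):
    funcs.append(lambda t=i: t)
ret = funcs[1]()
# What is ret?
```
1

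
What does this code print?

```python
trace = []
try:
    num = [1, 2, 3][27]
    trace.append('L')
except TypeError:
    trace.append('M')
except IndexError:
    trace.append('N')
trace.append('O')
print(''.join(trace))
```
NO

IndexError is caught by its specific handler, not TypeError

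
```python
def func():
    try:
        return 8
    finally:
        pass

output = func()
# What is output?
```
8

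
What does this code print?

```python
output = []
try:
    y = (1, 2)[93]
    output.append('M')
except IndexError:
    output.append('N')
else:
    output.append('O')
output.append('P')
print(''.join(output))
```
NP

else block skipped when exception is caught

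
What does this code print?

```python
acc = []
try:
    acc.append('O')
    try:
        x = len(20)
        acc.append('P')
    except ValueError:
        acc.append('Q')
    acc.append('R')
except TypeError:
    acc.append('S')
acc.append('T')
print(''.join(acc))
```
OST

Inner handler doesn't match, propagates to outer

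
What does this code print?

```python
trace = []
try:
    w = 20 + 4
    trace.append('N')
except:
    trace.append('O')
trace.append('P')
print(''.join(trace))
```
NP

No exception, try block completes normally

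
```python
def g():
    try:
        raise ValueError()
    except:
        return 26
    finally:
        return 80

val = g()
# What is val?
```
80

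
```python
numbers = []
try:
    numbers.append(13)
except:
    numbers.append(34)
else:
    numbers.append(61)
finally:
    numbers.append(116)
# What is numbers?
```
[13, 61, 116]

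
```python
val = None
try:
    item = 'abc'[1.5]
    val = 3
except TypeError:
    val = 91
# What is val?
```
91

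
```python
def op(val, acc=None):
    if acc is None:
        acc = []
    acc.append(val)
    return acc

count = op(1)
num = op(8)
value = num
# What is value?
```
[8]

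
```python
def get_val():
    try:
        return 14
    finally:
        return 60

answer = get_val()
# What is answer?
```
60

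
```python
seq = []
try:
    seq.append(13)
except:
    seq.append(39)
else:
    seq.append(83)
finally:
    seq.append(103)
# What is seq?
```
[13, 83, 103]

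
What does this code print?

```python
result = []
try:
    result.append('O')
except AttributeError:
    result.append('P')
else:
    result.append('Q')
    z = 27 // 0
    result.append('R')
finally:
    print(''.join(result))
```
OQ

Try succeeds, else appends 'Q', ZeroDivisionError in else is uncaught, finally prints before exception propagates ('R' never appended)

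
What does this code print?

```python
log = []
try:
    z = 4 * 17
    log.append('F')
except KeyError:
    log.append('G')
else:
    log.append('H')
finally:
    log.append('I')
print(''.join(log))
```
FHI

else runs before finally when no exception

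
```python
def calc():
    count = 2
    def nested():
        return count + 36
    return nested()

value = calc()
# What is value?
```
38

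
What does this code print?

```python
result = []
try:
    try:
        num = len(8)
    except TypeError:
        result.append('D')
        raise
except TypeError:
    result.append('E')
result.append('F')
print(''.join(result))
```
DEF

raise without argument re-raises current exception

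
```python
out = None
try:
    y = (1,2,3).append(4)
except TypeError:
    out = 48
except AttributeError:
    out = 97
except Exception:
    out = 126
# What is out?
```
97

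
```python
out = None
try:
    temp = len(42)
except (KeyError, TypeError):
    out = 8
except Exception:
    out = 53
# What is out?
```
8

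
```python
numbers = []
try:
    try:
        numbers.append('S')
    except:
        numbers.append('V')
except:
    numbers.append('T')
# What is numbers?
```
['S']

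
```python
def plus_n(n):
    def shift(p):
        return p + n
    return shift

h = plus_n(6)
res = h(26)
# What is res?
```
32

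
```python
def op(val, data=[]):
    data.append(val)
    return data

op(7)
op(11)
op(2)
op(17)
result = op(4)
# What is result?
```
[7, 11, 2, 17, 4]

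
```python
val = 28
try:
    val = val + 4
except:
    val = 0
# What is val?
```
32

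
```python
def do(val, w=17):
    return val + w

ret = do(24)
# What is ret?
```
41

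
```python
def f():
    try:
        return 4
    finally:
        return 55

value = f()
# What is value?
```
55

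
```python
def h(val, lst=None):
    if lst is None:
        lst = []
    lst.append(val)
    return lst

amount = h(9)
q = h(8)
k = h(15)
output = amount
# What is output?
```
[9]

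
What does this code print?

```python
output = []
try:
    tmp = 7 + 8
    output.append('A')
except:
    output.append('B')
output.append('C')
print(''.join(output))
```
AC

No exception, try block completes normally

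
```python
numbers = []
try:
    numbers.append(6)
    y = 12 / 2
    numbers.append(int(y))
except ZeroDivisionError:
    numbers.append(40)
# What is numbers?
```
[6, 6]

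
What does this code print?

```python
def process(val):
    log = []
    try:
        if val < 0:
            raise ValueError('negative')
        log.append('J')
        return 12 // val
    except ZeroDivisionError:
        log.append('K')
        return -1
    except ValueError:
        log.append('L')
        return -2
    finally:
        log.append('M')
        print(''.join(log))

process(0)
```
JKM

val=0 causes ZeroDivisionError, caught, finally prints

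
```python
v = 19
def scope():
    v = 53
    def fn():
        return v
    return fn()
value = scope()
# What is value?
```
53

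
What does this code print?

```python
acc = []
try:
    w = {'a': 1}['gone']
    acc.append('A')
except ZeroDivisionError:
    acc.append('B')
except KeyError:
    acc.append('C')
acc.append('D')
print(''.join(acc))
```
CD

KeyError is caught by its specific handler, not ZeroDivisionError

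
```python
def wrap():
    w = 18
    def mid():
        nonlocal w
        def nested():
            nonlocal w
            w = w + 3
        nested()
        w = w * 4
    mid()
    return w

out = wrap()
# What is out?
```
84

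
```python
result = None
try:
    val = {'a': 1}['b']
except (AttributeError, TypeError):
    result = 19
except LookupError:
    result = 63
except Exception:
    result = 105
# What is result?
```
63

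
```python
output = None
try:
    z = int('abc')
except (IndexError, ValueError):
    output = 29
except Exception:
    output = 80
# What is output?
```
29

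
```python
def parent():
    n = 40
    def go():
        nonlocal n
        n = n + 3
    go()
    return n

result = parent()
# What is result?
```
43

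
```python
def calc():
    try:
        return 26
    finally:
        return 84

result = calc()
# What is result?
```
84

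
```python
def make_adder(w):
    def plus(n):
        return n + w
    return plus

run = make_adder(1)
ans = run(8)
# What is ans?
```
9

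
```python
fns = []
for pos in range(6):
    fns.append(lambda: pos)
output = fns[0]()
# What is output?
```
5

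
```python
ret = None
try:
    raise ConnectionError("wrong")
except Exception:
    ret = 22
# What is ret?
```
22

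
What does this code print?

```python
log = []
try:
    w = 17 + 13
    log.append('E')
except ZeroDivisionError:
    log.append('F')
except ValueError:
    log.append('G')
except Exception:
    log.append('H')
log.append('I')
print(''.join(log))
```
EI

No exception, try block completes normally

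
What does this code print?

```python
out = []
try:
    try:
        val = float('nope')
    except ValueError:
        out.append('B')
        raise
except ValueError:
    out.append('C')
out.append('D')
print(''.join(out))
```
BCD

raise without argument re-raises current exception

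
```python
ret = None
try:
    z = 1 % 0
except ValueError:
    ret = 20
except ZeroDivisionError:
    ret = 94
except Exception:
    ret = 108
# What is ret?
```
94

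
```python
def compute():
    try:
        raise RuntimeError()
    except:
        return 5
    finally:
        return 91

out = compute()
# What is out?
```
91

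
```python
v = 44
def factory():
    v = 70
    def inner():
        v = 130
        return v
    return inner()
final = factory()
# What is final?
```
130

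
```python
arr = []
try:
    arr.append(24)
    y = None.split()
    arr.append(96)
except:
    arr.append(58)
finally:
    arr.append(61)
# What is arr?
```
[24, 58, 61]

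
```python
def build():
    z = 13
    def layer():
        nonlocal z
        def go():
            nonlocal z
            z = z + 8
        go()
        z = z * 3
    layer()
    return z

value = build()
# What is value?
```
63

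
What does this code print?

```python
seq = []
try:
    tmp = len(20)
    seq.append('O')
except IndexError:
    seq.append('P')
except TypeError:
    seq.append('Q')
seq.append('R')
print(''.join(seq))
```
QR

TypeError is caught by its specific handler, not IndexError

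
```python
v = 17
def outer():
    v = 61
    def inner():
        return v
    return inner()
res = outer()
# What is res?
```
61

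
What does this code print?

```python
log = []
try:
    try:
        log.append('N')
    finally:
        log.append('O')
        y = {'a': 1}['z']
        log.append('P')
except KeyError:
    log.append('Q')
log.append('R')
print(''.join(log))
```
NOQR

Exception in inner finally caught by outer except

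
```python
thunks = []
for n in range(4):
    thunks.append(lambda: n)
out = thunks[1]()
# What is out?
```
3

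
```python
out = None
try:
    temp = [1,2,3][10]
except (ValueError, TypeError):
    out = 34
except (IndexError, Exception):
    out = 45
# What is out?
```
45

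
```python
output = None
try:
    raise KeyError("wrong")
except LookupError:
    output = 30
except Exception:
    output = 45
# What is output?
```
30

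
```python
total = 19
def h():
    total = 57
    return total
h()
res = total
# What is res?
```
19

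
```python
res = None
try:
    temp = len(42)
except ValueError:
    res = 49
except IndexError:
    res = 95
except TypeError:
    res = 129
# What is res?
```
129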